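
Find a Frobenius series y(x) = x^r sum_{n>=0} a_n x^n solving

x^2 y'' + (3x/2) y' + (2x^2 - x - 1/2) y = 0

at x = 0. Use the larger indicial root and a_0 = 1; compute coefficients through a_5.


Write in Frobenius form y'' + (p(x)/x) y' + (q(x)/x^2) y = 0:
  p(x) = 3/2,  q(x) = 2x^2 - x - 1/2.
Indicial equation: r(r-1) + (3/2) r + (-1/2) = 0 -> roots r_1 = 1/2, r_2 = -1.
Take r = r_1 = 1/2. Let y(x) = x^r sum_{n>=0} a_n x^n with a_0 = 1.
Substitute y = x^r sum a_n x^n and match x^{r+n}. The recurrence is
  D(n) a_n - 1 a_{n-1} + 2 a_{n-2} = 0,  where D(n) = (r+n)(r+n-1) + (3/2)(r+n) + (-1/2).
  a_n = [1 a_{n-1} - 2 a_{n-2}] / D(n).
Since the indicial polynomial factors as (r - r_1)(r - r_2), D(n) = (r_1 + n - r_1)(r_1 + n - r_2) = n(n + 3/2).
Evaluating step by step (a_0 = 1):
  n = 1: D(1) = 1(1 + 3/2) = 5/2; numerator = 1(1) = 1; a_1 = (1)/(5/2) = 2/5
  n = 2: D(2) = 2(2 + 3/2) = 7; numerator = 1(2/5) - 2(1) = -8/5; a_2 = (-8/5)/(7) = -8/35
  n = 3: D(3) = 3(3 + 3/2) = 27/2; numerator = 1(-8/35) - 2(2/5) = -36/35; a_3 = (-36/35)/(27/2) = -8/105
  n = 4: D(4) = 4(4 + 3/2) = 22; numerator = 1(-8/105) - 2(-8/35) = 8/21; a_4 = (8/21)/(22) = 4/231
  n = 5: D(5) = 5(5 + 3/2) = 65/2; numerator = 1(4/231) - 2(-8/105) = 28/165; a_5 = (28/165)/(65/2) = 56/10725

r = 1/2; a_0 = 1; a_1 = 2/5; a_2 = -8/35; a_3 = -8/105; a_4 = 4/231; a_5 = 56/10725


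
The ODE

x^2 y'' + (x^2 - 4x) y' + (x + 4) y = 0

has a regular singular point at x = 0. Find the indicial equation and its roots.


Divide by x^2 to reach normal form y'' + P_1(x) y' + P_2(x) y = 0 with P_1(x) = 1 - 4/x and P_2(x) = 1/x + 4/x^2.
x = 0 is a singular point because the y'-coefficient 1 - 4/x has a pole at x = 0 and the y-coefficient 1/x + 4/x^2 has a pole at x = 0.
It is a regular singular point because x P_1(x) = p(x) = x - 4 and x^2 P_2(x) = q(x) = x + 4 are polynomials, hence analytic at x = 0.
p(0) = -4,  q(0) = 4.
Indicial equation: r(r-1) + p(0) r + q(0) = 0, i.e. r^2 + (p(0) - 1) r + q(0) = 0, i.e. r^2 - 5 r + 4 = 0.
Discriminant: (-5)^2 - 4(4) = 9, so r = (5 ± 3)/2.
Solving: r_1 = 4, r_2 = 1.

indicial: r^2 - 5 r + 4 = 0; roots r_1 = 4, r_2 = 1


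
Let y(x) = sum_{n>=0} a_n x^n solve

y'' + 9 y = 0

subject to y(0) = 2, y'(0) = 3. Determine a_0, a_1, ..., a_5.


Ansatz: y(x) = sum_{n>=0} a_n x^n, so y'(x) = sum_{n>=1} n a_n x^(n-1) and y''(x) = sum_{n>=2} n(n-1) a_n x^(n-2).
Substitute into P(x) y'' + Q(x) y' + R(x) y = 0 with P(x) = 1, Q(x) = 0, R(x) = 9, and match powers of x.
Initial conditions: a_0 = 2, a_1 = 3.
Setting the coefficient of each power of x to zero and solving order by order (substituting the coefficients already found):
  x^0: 2 a_2 + 9 a_0 = 0  ->  2 a_2 = -9 a_0 = -18  ->  a_2 = -9
  x^1: 6 a_3 + 9 a_1 = 0  ->  6 a_3 = -9 a_1 = -27  ->  a_3 = -9/2
  x^2: 12 a_4 + 9 a_2 = 0  ->  12 a_4 = -9 a_2 = 81  ->  a_4 = 27/4
  x^3: 20 a_5 + 9 a_3 = 0  ->  20 a_5 = -9 a_3 = 81/2  ->  a_5 = 81/40
Truncated series: y(x) = 2 + 3 x - 9 x^2 - (9/2) x^3 + (27/4) x^4 + (81/40) x^5 + O(x^6).

a_0 = 2; a_1 = 3; a_2 = -9; a_3 = -9/2; a_4 = 27/4; a_5 = 81/40


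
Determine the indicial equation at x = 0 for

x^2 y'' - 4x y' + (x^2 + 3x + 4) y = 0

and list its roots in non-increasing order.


Divide by x^2 to reach normal form y'' + P_1(x) y' + P_2(x) y = 0 with P_1(x) = -4/x and P_2(x) = 1 + 3/x + 4/x^2.
x = 0 is a singular point because the y'-coefficient -4/x has a pole at x = 0 and the y-coefficient 1 + 3/x + 4/x^2 has a pole at x = 0.
It is a regular singular point because x P_1(x) = p(x) = -4 and x^2 P_2(x) = q(x) = x^2 + 3x + 4 are polynomials, hence analytic at x = 0.
p(0) = -4,  q(0) = 4.
Indicial equation: r(r-1) + p(0) r + q(0) = 0, i.e. r^2 + (p(0) - 1) r + q(0) = 0, i.e. r^2 - 5 r + 4 = 0.
Discriminant: (-5)^2 - 4(4) = 9, so r = (5 ± 3)/2.
Solving: r_1 = 4, r_2 = 1.

indicial: r^2 - 5 r + 4 = 0; roots r_1 = 4, r_2 = 1


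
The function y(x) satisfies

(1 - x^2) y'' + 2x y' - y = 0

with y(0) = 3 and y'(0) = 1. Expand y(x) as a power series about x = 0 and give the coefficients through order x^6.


Ansatz: y(x) = sum_{n>=0} a_n x^n, so y'(x) = sum_{n>=1} n a_n x^(n-1) and y''(x) = sum_{n>=2} n(n-1) a_n x^(n-2).
Substitute into P(x) y'' + Q(x) y' + R(x) y = 0 with P(x) = 1 - x^2, Q(x) = 2x, R(x) = -1, and match powers of x.
Initial conditions: a_0 = 3, a_1 = 1.
Setting the coefficient of each power of x to zero and solving order by order (substituting the coefficients already found):
  x^0: 2 a_2 - a_0 = 0  ->  2 a_2 = a_0 = 3  ->  a_2 = 3/2
  x^1: 6 a_3 + a_1 = 0  ->  6 a_3 = -a_1 = -1  ->  a_3 = -1/6
  x^2: 12 a_4 + a_2 = 0  ->  12 a_4 = -a_2 = -3/2  ->  a_4 = -1/8
  x^3: 20 a_5 - a_3 = 0  ->  20 a_5 = a_3 = -1/6  ->  a_5 = -1/120
  x^4: 30 a_6 - 5 a_4 = 0  ->  30 a_6 = 5 a_4 = -5/8  ->  a_6 = -1/48
Truncated series: y(x) = 3 + x + (3/2) x^2 - (1/6) x^3 - (1/8) x^4 - (1/120) x^5 - (1/48) x^6 + O(x^7).

a_0 = 3; a_1 = 1; a_2 = 3/2; a_3 = -1/6; a_4 = -1/8; a_5 = -1/120; a_6 = -1/48


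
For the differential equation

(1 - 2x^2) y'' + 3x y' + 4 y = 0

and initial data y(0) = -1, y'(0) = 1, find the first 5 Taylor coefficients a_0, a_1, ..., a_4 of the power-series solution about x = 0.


Ansatz: y(x) = sum_{n>=0} a_n x^n, so y'(x) = sum_{n>=1} n a_n x^(n-1) and y''(x) = sum_{n>=2} n(n-1) a_n x^(n-2).
Substitute into P(x) y'' + Q(x) y' + R(x) y = 0 with P(x) = 1 - 2x^2, Q(x) = 3x, R(x) = 4, and match powers of x.
Initial conditions: a_0 = -1, a_1 = 1.
Setting the coefficient of each power of x to zero and solving order by order (substituting the coefficients already found):
  x^0: 2 a_2 + 4 a_0 = 0  ->  2 a_2 = -4 a_0 = 4  ->  a_2 = 2
  x^1: 6 a_3 + 7 a_1 = 0  ->  6 a_3 = -7 a_1 = -7  ->  a_3 = -7/6
  x^2: 12 a_4 + 6 a_2 = 0  ->  12 a_4 = -6 a_2 = -12  ->  a_4 = -1
Truncated series: y(x) = -1 + x + 2 x^2 - (7/6) x^3 - x^4 + O(x^5).

a_0 = -1; a_1 = 1; a_2 = 2; a_3 = -7/6; a_4 = -1


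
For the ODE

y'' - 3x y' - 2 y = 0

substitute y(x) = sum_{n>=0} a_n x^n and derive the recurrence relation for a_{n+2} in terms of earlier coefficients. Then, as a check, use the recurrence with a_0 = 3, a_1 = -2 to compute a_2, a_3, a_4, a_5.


Substitute y = sum_n a_n x^n.
y''(x) has coefficient (n+2)(n+1) a_{n+2} at x^n;
-3 x y'(x) has coefficient -3 n a_n at x^n (shift);
-2 y(x) has coefficient -2 a_n at x^n.
Matching x^n: (n+2)(n+1) a_{n+2} + (-3n - 2) a_n = 0.
Thus a_{n+2} = (3n + 2) / ((n+1)(n+2)) * a_n.

Check with a_0 = 3, a_1 = -2 (apply the recurrence for n = 0, 1, 2, 3): a_0 = 3, a_1 = -2, a_2 = 3, a_3 = -5/3, a_4 = 2, a_5 = -11/12.

a_(n+2) = (3n + 2) / ((n+1)(n+2)) * a_n; check: a_0 = 3, a_1 = -2, a_2 = 3, a_3 = -5/3, a_4 = 2, a_5 = -11/12


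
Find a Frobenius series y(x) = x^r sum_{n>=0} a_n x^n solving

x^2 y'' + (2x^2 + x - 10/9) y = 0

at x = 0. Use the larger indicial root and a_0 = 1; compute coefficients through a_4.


Write in Frobenius form y'' + (p(x)/x) y' + (q(x)/x^2) y = 0:
  p(x) = 0,  q(x) = 2x^2 + x - 10/9.
Indicial equation: r(r-1) + (0) r + (-10/9) = 0 -> roots r_1 = 5/3, r_2 = -2/3.
Take r = r_1 = 5/3. Let y(x) = x^r sum_{n>=0} a_n x^n with a_0 = 1.
Substitute y = x^r sum a_n x^n and match x^{r+n}. The recurrence is
  D(n) a_n + 1 a_{n-1} + 2 a_{n-2} = 0,  where D(n) = (r+n)(r+n-1) + (0)(r+n) + (-10/9).
  a_n = [-1 a_{n-1} - 2 a_{n-2}] / D(n).
Since the indicial polynomial factors as (r - r_1)(r - r_2), D(n) = (r_1 + n - r_1)(r_1 + n - r_2) = n(n + 7/3).
Evaluating step by step (a_0 = 1):
  n = 1: D(1) = 1(1 + 7/3) = 10/3; numerator = -1(1) = -1; a_1 = (-1)/(10/3) = -3/10
  n = 2: D(2) = 2(2 + 7/3) = 26/3; numerator = -1(-3/10) - 2(1) = -17/10; a_2 = (-17/10)/(26/3) = -51/260
  n = 3: D(3) = 3(3 + 7/3) = 16; numerator = -1(-51/260) - 2(-3/10) = 207/260; a_3 = (207/260)/(16) = 207/4160
  n = 4: D(4) = 4(4 + 7/3) = 76/3; numerator = -1(207/4160) - 2(-51/260) = 285/832; a_4 = (285/832)/(76/3) = 45/3328

r = 5/3; a_0 = 1; a_1 = -3/10; a_2 = -51/260; a_3 = 207/4160; a_4 = 45/3328


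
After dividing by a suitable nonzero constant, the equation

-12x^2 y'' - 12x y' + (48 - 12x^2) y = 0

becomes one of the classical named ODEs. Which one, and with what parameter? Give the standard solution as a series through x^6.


All three coefficients share the factor -12; dividing through by -12 gives  x^2 y'' + x y' + (x^2 - 4) y = 0.
This matches the Bessel equation x^2 y'' + x y' + (x^2 - nu^2) y = 0 with nu^2 = 4, so nu = 2; the solution bounded at x = 0 is J_2(x).
Frobenius at x = 0: indicial roots ±nu; for r = nu the recurrence k(k + 2nu) c_k = -c_{k-2} gives the standard series J_nu(x) = sum_{k>=0} (-1)^k / (k! (k+nu)!) (x/2)^(2k+nu). Evaluate the first 3 terms:
  k = 0: (-1)^0 / (0! * 2! * 2^2) x^2 = 1/(1*2*4) x^2 = (1/8) x^2
  k = 1: (-1)^1 / (1! * 3! * 2^4) x^4 = -1/(1*6*16) x^4 = (-1/96) x^4
  k = 2: (-1)^2 / (2! * 4! * 2^6) x^6 = 1/(2*24*64) x^6 = (1/3072) x^6
Hence J_2(x) = x^6/3072 - x^4/96 + x^2/8 + ....

J_2(x); series = x^6/3072 - x^4/96 + x^2/8


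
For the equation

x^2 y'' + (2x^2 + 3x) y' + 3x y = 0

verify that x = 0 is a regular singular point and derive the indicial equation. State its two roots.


Divide by x^2 to reach normal form y'' + P_1(x) y' + P_2(x) y = 0 with P_1(x) = 2 + 3/x and P_2(x) = 3/x.
x = 0 is a singular point because the y'-coefficient 2 + 3/x has a pole at x = 0 and the y-coefficient 3/x has a pole at x = 0.
It is a regular singular point because x P_1(x) = p(x) = 2x + 3 and x^2 P_2(x) = q(x) = 3x are polynomials, hence analytic at x = 0.
p(0) = 3,  q(0) = 0.
Indicial equation: r(r-1) + p(0) r + q(0) = 0, i.e. r^2 + (p(0) - 1) r + q(0) = 0, i.e. r^2 + 2 r = 0.
Discriminant: (2)^2 - 4(0) = 4, so r = (-2 ± 2)/2.
Solving: r_1 = 0, r_2 = -2.

indicial: r^2 + 2 r = 0; roots r_1 = 0, r_2 = -2


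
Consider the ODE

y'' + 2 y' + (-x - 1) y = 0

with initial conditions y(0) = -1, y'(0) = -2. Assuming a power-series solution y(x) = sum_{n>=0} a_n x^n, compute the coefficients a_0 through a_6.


Ansatz: y(x) = sum_{n>=0} a_n x^n, so y'(x) = sum_{n>=1} n a_n x^(n-1) and y''(x) = sum_{n>=2} n(n-1) a_n x^(n-2).
Substitute into P(x) y'' + Q(x) y' + R(x) y = 0 with P(x) = 1, Q(x) = 2, R(x) = -x - 1, and match powers of x.
Initial conditions: a_0 = -1, a_1 = -2.
Setting the coefficient of each power of x to zero and solving order by order (substituting the coefficients already found):
  x^0: 2 a_2 + 2 a_1 - a_0 = 0  ->  2 a_2 = -2 a_1 + a_0 = 3  ->  a_2 = 3/2
  x^1: 6 a_3 + 4 a_2 - a_1 - a_0 = 0  ->  6 a_3 = -4 a_2 + a_1 + a_0 = -9  ->  a_3 = -3/2
  x^2: 12 a_4 + 6 a_3 - a_2 - a_1 = 0  ->  12 a_4 = -6 a_3 + a_2 + a_1 = 17/2  ->  a_4 = 17/24
  x^3: 20 a_5 + 8 a_4 - a_3 - a_2 = 0  ->  20 a_5 = -8 a_4 + a_3 + a_2 = -17/3  ->  a_5 = -17/60
  x^4: 30 a_6 + 10 a_5 - a_4 - a_3 = 0  ->  30 a_6 = -10 a_5 + a_4 + a_3 = 49/24  ->  a_6 = 49/720
Truncated series: y(x) = -1 - 2 x + (3/2) x^2 - (3/2) x^3 + (17/24) x^4 - (17/60) x^5 + (49/720) x^6 + O(x^7).

a_0 = -1; a_1 = -2; a_2 = 3/2; a_3 = -3/2; a_4 = 17/24; a_5 = -17/60; a_6 = 49/720


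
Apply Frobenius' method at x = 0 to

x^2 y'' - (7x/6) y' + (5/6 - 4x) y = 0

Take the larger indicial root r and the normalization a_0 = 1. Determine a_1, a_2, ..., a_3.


Write in Frobenius form y'' + (p(x)/x) y' + (q(x)/x^2) y = 0:
  p(x) = -7/6,  q(x) = 5/6 - 4x.
Indicial equation: r(r-1) + (-7/6) r + (5/6) = 0 -> roots r_1 = 5/3, r_2 = 1/2.
Take r = r_1 = 5/3. Let y(x) = x^r sum_{n>=0} a_n x^n with a_0 = 1.
Substitute y = x^r sum a_n x^n and match x^{r+n}. The recurrence is
  D(n) a_n - 4 a_{n-1} = 0,  where D(n) = (r+n)(r+n-1) + (-7/6)(r+n) + (5/6).
  a_n = 4 / D(n) * a_{n-1}.
Since the indicial polynomial factors as (r - r_1)(r - r_2), D(n) = (r_1 + n - r_1)(r_1 + n - r_2) = n(n + 7/6).
Evaluating step by step (a_0 = 1):
  n = 1: D(1) = 1(1 + 7/6) = 13/6; numerator = 4(1) = 4; a_1 = (4)/(13/6) = 24/13
  n = 2: D(2) = 2(2 + 7/6) = 19/3; numerator = 4(24/13) = 96/13; a_2 = (96/13)/(19/3) = 288/247
  n = 3: D(3) = 3(3 + 7/6) = 25/2; numerator = 4(288/247) = 1152/247; a_3 = (1152/247)/(25/2) = 2304/6175

r = 5/3; a_0 = 1; a_1 = 24/13; a_2 = 288/247; a_3 = 2304/6175


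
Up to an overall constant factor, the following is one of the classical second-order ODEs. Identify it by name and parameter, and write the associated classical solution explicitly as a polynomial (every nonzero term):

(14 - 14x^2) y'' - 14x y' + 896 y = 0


All three coefficients share the factor 14; dividing through by 14 gives  (1 - x^2) y'' - x y' + 64 y = 0.
This matches the Chebyshev equation (1 - x^2) y'' - x y' + n^2 y = 0 (note the -x y' term, not -2x y') with n^2 = 64, so n = 8; the polynomial solution is T_8(x).
With y = sum_k a_k x^k, matching x^k gives (k+2)(k+1) a_{k+2} = (k^2 - n^2) a_k = (k - 8)(k + 8) a_k. The right side vanishes at k = 8, so the series with the parity of 8 terminates at degree 8.
Standard normalization: leading coefficient of T_n is 2^(n-1), so a_8 = 2^7 = 128. Work downward with a_k = (k+1)(k+2) a_{k+2} / ((k - 8)(k + 8)):
  a_6 = (7)(8)(128) / ((6 - 8)(6 + 8)) = 7168/(-28) = -256
  a_4 = (5)(6)(-256) / ((4 - 8)(4 + 8)) = -7680/(-48) = 160
  a_2 = (3)(4)(160) / ((2 - 8)(2 + 8)) = 1920/(-60) = -32
  a_0 = (1)(2)(-32) / ((0 - 8)(0 + 8)) = -64/(-64) = 1
Hence T_8(x) = 128 x^8 - 256 x^6 + 160 x^4 - 32 x^2 + 1.

T_8(x); series = 128 x^8 - 256 x^6 + 160 x^4 - 32 x^2 + 1


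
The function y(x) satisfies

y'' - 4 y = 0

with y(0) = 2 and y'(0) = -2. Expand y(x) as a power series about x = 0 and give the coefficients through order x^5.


Ansatz: y(x) = sum_{n>=0} a_n x^n, so y'(x) = sum_{n>=1} n a_n x^(n-1) and y''(x) = sum_{n>=2} n(n-1) a_n x^(n-2).
Substitute into P(x) y'' + Q(x) y' + R(x) y = 0 with P(x) = 1, Q(x) = 0, R(x) = -4, and match powers of x.
Initial conditions: a_0 = 2, a_1 = -2.
Setting the coefficient of each power of x to zero and solving order by order (substituting the coefficients already found):
  x^0: 2 a_2 - 4 a_0 = 0  ->  2 a_2 = 4 a_0 = 8  ->  a_2 = 4
  x^1: 6 a_3 - 4 a_1 = 0  ->  6 a_3 = 4 a_1 = -8  ->  a_3 = -4/3
  x^2: 12 a_4 - 4 a_2 = 0  ->  12 a_4 = 4 a_2 = 16  ->  a_4 = 4/3
  x^3: 20 a_5 - 4 a_3 = 0  ->  20 a_5 = 4 a_3 = -16/3  ->  a_5 = -4/15
Truncated series: y(x) = 2 - 2 x + 4 x^2 - (4/3) x^3 + (4/3) x^4 - (4/15) x^5 + O(x^6).

a_0 = 2; a_1 = -2; a_2 = 4; a_3 = -4/3; a_4 = 4/3; a_5 = -4/15


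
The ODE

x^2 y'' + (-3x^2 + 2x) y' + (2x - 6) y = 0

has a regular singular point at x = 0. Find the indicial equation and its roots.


Divide by x^2 to reach normal form y'' + P_1(x) y' + P_2(x) y = 0 with P_1(x) = -3 + 2/x and P_2(x) = 2/x - 6/x^2.
x = 0 is a singular point because the y'-coefficient -3 + 2/x has a pole at x = 0 and the y-coefficient 2/x - 6/x^2 has a pole at x = 0.
It is a regular singular point because x P_1(x) = p(x) = 2 - 3x and x^2 P_2(x) = q(x) = 2x - 6 are polynomials, hence analytic at x = 0.
p(0) = 2,  q(0) = -6.
Indicial equation: r(r-1) + p(0) r + q(0) = 0, i.e. r^2 + (p(0) - 1) r + q(0) = 0, i.e. r^2 + 1 r - 6 = 0.
Discriminant: (1)^2 - 4(-6) = 25, so r = (-1 ± 5)/2.
Solving: r_1 = 2, r_2 = -3.

indicial: r^2 + 1 r - 6 = 0; roots r_1 = 2, r_2 = -3


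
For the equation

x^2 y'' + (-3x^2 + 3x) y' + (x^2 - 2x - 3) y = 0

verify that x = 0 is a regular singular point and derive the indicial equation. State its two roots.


Divide by x^2 to reach normal form y'' + P_1(x) y' + P_2(x) y = 0 with P_1(x) = -3 + 3/x and P_2(x) = 1 - 2/x - 3/x^2.
x = 0 is a singular point because the y'-coefficient -3 + 3/x has a pole at x = 0 and the y-coefficient 1 - 2/x - 3/x^2 has a pole at x = 0.
It is a regular singular point because x P_1(x) = p(x) = 3 - 3x and x^2 P_2(x) = q(x) = x^2 - 2x - 3 are polynomials, hence analytic at x = 0.
p(0) = 3,  q(0) = -3.
Indicial equation: r(r-1) + p(0) r + q(0) = 0, i.e. r^2 + (p(0) - 1) r + q(0) = 0, i.e. r^2 + 2 r - 3 = 0.
Discriminant: (2)^2 - 4(-3) = 16, so r = (-2 ± 4)/2.
Solving: r_1 = 1, r_2 = -3.

indicial: r^2 + 2 r - 3 = 0; roots r_1 = 1, r_2 = -3


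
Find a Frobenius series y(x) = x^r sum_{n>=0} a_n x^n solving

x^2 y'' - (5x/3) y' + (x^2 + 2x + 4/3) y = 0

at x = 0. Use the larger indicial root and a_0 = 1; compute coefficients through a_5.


Write in Frobenius form y'' + (p(x)/x) y' + (q(x)/x^2) y = 0:
  p(x) = -5/3,  q(x) = x^2 + 2x + 4/3.
Indicial equation: r(r-1) + (-5/3) r + (4/3) = 0 -> roots r_1 = 2, r_2 = 2/3.
Take r = r_1 = 2. Let y(x) = x^r sum_{n>=0} a_n x^n with a_0 = 1.
Substitute y = x^r sum a_n x^n and match x^{r+n}. The recurrence is
  D(n) a_n + 2 a_{n-1} + 1 a_{n-2} = 0,  where D(n) = (r+n)(r+n-1) + (-5/3)(r+n) + (4/3).
  a_n = [-2 a_{n-1} - 1 a_{n-2}] / D(n).
Since the indicial polynomial factors as (r - r_1)(r - r_2), D(n) = (r_1 + n - r_1)(r_1 + n - r_2) = n(n + 4/3).
Evaluating step by step (a_0 = 1):
  n = 1: D(1) = 1(1 + 4/3) = 7/3; numerator = -2(1) = -2; a_1 = (-2)/(7/3) = -6/7
  n = 2: D(2) = 2(2 + 4/3) = 20/3; numerator = -2(-6/7) - 1(1) = 5/7; a_2 = (5/7)/(20/3) = 3/28
  n = 3: D(3) = 3(3 + 4/3) = 13; numerator = -2(3/28) - 1(-6/7) = 9/14; a_3 = (9/14)/(13) = 9/182
  n = 4: D(4) = 4(4 + 4/3) = 64/3; numerator = -2(9/182) - 1(3/28) = -75/364; a_4 = (-75/364)/(64/3) = -225/23296
  n = 5: D(5) = 5(5 + 4/3) = 95/3; numerator = -2(-225/23296) - 1(9/182) = -27/896; a_5 = (-27/896)/(95/3) = -81/85120

r = 2; a_0 = 1; a_1 = -6/7; a_2 = 3/28; a_3 = 9/182; a_4 = -225/23296; a_5 = -81/85120


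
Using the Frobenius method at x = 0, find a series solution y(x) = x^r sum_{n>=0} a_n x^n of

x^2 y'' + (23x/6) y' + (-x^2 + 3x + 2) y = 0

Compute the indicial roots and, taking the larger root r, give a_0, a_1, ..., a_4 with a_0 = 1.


Write in Frobenius form y'' + (p(x)/x) y' + (q(x)/x^2) y = 0:
  p(x) = 23/6,  q(x) = -x^2 + 3x + 2.
Indicial equation: r(r-1) + (23/6) r + (2) = 0 -> roots r_1 = -4/3, r_2 = -3/2.
Take r = r_1 = -4/3. Let y(x) = x^r sum_{n>=0} a_n x^n with a_0 = 1.
Substitute y = x^r sum a_n x^n and match x^{r+n}. The recurrence is
  D(n) a_n + 3 a_{n-1} - 1 a_{n-2} = 0,  where D(n) = (r+n)(r+n-1) + (23/6)(r+n) + (2).
  a_n = [-3 a_{n-1} + 1 a_{n-2}] / D(n).
Since the indicial polynomial factors as (r - r_1)(r - r_2), D(n) = (r_1 + n - r_1)(r_1 + n - r_2) = n(n + 1/6).
Evaluating step by step (a_0 = 1):
  n = 1: D(1) = 1(1 + 1/6) = 7/6; numerator = -3(1) = -3; a_1 = (-3)/(7/6) = -18/7
  n = 2: D(2) = 2(2 + 1/6) = 13/3; numerator = -3(-18/7) + 1(1) = 61/7; a_2 = (61/7)/(13/3) = 183/91
  n = 3: D(3) = 3(3 + 1/6) = 19/2; numerator = -3(183/91) + 1(-18/7) = -783/91; a_3 = (-783/91)/(19/2) = -1566/1729
  n = 4: D(4) = 4(4 + 1/6) = 50/3; numerator = -3(-1566/1729) + 1(183/91) = 8175/1729; a_4 = (8175/1729)/(50/3) = 981/3458

r = -4/3; a_0 = 1; a_1 = -18/7; a_2 = 183/91; a_3 = -1566/1729; a_4 = 981/3458


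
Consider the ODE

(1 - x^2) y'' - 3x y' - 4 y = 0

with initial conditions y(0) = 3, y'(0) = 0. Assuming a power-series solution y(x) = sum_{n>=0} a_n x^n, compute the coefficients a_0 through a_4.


Ansatz: y(x) = sum_{n>=0} a_n x^n, so y'(x) = sum_{n>=1} n a_n x^(n-1) and y''(x) = sum_{n>=2} n(n-1) a_n x^(n-2).
Substitute into P(x) y'' + Q(x) y' + R(x) y = 0 with P(x) = 1 - x^2, Q(x) = -3x, R(x) = -4, and match powers of x.
Initial conditions: a_0 = 3, a_1 = 0.
Setting the coefficient of each power of x to zero and solving order by order (substituting the coefficients already found):
  x^0: 2 a_2 - 4 a_0 = 0  ->  2 a_2 = 4 a_0 = 12  ->  a_2 = 6
  x^1: 6 a_3 - 7 a_1 = 0  ->  6 a_3 = 7 a_1 = 0  ->  a_3 = 0
  x^2: 12 a_4 - 12 a_2 = 0  ->  12 a_4 = 12 a_2 = 72  ->  a_4 = 6
Truncated series: y(x) = 3 + 6 x^2 + 6 x^4 + O(x^5).

a_0 = 3; a_1 = 0; a_2 = 6; a_3 = 0; a_4 = 6


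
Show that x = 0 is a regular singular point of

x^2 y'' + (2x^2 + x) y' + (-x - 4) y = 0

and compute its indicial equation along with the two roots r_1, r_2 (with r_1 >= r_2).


Divide by x^2 to reach normal form y'' + P_1(x) y' + P_2(x) y = 0 with P_1(x) = 2 + 1/x and P_2(x) = -1/x - 4/x^2.
x = 0 is a singular point because the y'-coefficient 2 + 1/x has a pole at x = 0 and the y-coefficient -1/x - 4/x^2 has a pole at x = 0.
It is a regular singular point because x P_1(x) = p(x) = 2x + 1 and x^2 P_2(x) = q(x) = -x - 4 are polynomials, hence analytic at x = 0.
p(0) = 1,  q(0) = -4.
Indicial equation: r(r-1) + p(0) r + q(0) = 0, i.e. r^2 + (p(0) - 1) r + q(0) = 0, i.e. r^2 - 4 = 0.
Discriminant: (0)^2 - 4(-4) = 16, so r = (0 ± 4)/2.
Solving: r_1 = 2, r_2 = -2.

indicial: r^2 - 4 = 0; roots r_1 = 2, r_2 = -2


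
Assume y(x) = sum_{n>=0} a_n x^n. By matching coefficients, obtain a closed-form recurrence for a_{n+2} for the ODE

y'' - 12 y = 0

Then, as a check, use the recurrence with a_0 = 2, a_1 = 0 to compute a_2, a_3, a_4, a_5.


Substitute y = sum_n a_n x^n into y'' + (const) y = 0.
y''(x) = sum_{n>=0} (n+2)(n+1) a_{n+2} x^n.
The ODE becomes sum_n [(n+2)(n+1) a_{n+2} - 12 a_n] x^n = 0.
Setting each coefficient to zero gives the recurrence:
  (n+2)(n+1) a_{n+2} - 12 a_n = 0,
  a_{n+2} = 12 / ((n+1)(n+2)) a_n.

Check with a_0 = 2, a_1 = 0 (apply the recurrence for n = 0, 1, 2, 3): a_0 = 2, a_1 = 0, a_2 = 12, a_3 = 0, a_4 = 12, a_5 = 0.

a_{n+2} = 12/((n+1)(n+2)) * a_n; check: a_0 = 2, a_1 = 0, a_2 = 12, a_3 = 0, a_4 = 12, a_5 = 0


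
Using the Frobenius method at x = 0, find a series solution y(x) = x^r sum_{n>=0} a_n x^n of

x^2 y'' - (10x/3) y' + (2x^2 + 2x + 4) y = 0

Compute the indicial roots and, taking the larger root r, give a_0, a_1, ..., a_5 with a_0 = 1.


Write in Frobenius form y'' + (p(x)/x) y' + (q(x)/x^2) y = 0:
  p(x) = -10/3,  q(x) = 2x^2 + 2x + 4.
Indicial equation: r(r-1) + (-10/3) r + (4) = 0 -> roots r_1 = 3, r_2 = 4/3.
Take r = r_1 = 3. Let y(x) = x^r sum_{n>=0} a_n x^n with a_0 = 1.
Substitute y = x^r sum a_n x^n and match x^{r+n}. The recurrence is
  D(n) a_n + 2 a_{n-1} + 2 a_{n-2} = 0,  where D(n) = (r+n)(r+n-1) + (-10/3)(r+n) + (4).
  a_n = [-2 a_{n-1} - 2 a_{n-2}] / D(n).
Since the indicial polynomial factors as (r - r_1)(r - r_2), D(n) = (r_1 + n - r_1)(r_1 + n - r_2) = n(n + 5/3).
Evaluating step by step (a_0 = 1):
  n = 1: D(1) = 1(1 + 5/3) = 8/3; numerator = -2(1) = -2; a_1 = (-2)/(8/3) = -3/4
  n = 2: D(2) = 2(2 + 5/3) = 22/3; numerator = -2(-3/4) - 2(1) = -1/2; a_2 = (-1/2)/(22/3) = -3/44
  n = 3: D(3) = 3(3 + 5/3) = 14; numerator = -2(-3/44) - 2(-3/4) = 18/11; a_3 = (18/11)/(14) = 9/77
  n = 4: D(4) = 4(4 + 5/3) = 68/3; numerator = -2(9/77) - 2(-3/44) = -15/154; a_4 = (-15/154)/(68/3) = -45/10472
  n = 5: D(5) = 5(5 + 5/3) = 100/3; numerator = -2(-45/10472) - 2(9/77) = -1179/5236; a_5 = (-1179/5236)/(100/3) = -3537/523600

r = 3; a_0 = 1; a_1 = -3/4; a_2 = -3/44; a_3 = 9/77; a_4 = -45/10472; a_5 = -3537/523600


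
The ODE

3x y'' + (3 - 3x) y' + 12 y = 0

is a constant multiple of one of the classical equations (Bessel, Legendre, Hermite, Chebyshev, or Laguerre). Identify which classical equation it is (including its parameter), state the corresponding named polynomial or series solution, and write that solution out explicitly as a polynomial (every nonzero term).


All three coefficients share the factor 3; dividing through by 3 gives  x y'' + (1 - x) y' + 4 y = 0.
This matches the Laguerre equation x y'' + (1 - x) y' + n y = 0 with n = 4; the polynomial solution is L_4(x).
With y = sum_k a_k x^k, matching x^k gives (k+1)k a_{k+1} + (k+1) a_{k+1} - k a_k + n a_k = 0, i.e. (k+1)^2 a_{k+1} = (k - n) a_k = (k - 4) a_k. The right side vanishes at k = 4, so the series terminates at degree 4.
Standard normalization L_n(0) = 1 gives a_0 = 1. Work upward with a_{k+1} = (k - 4) a_k / (k+1)^2:
  a_1 = (0 - 4)(1) / 1^2 = -4/1 = -4
  a_2 = (1 - 4)(-4) / 2^2 = 12/4 = 3
  a_3 = (2 - 4)(3) / 3^2 = -6/9 = -2/3
  a_4 = (3 - 4)(-2/3) / 4^2 = (2/3)/16 = 1/24
Hence L_4(x) = x^4/24 - 2 x^3/3 + 3 x^2 - 4 x + 1.

L_4(x); series = x^4/24 - 2 x^3/3 + 3 x^2 - 4 x + 1


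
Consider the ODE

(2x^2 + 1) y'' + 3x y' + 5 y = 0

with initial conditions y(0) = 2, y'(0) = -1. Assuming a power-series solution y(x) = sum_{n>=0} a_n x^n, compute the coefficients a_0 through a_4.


Ansatz: y(x) = sum_{n>=0} a_n x^n, so y'(x) = sum_{n>=1} n a_n x^(n-1) and y''(x) = sum_{n>=2} n(n-1) a_n x^(n-2).
Substitute into P(x) y'' + Q(x) y' + R(x) y = 0 with P(x) = 2x^2 + 1, Q(x) = 3x, R(x) = 5, and match powers of x.
Initial conditions: a_0 = 2, a_1 = -1.
Setting the coefficient of each power of x to zero and solving order by order (substituting the coefficients already found):
  x^0: 2 a_2 + 5 a_0 = 0  ->  2 a_2 = -5 a_0 = -10  ->  a_2 = -5
  x^1: 6 a_3 + 8 a_1 = 0  ->  6 a_3 = -8 a_1 = 8  ->  a_3 = 4/3
  x^2: 12 a_4 + 15 a_2 = 0  ->  12 a_4 = -15 a_2 = 75  ->  a_4 = 25/4
Truncated series: y(x) = 2 - x - 5 x^2 + (4/3) x^3 + (25/4) x^4 + O(x^5).

a_0 = 2; a_1 = -1; a_2 = -5; a_3 = 4/3; a_4 = 25/4


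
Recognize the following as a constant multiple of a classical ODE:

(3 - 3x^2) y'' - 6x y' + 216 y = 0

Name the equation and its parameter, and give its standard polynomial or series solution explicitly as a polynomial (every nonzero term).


All three coefficients share the factor 3; dividing through by 3 gives  (1 - x^2) y'' - 2x y' + 72 y = 0.
This matches the Legendre equation (1 - x^2) y'' - 2x y' + n(n+1) y = 0 (note the -2x y' term) with n(n+1) = 72, so n = 8; the polynomial solution is P_8(x).
With y = sum_k a_k x^k, matching x^k gives (k+2)(k+1) a_{k+2} = [k(k+1) - n(n+1)] a_k = (k - 8)(k + 9) a_k. The right side vanishes at k = 8, so the series with the parity of 8 terminates at degree 8.
Standard normalization (P_n(1) = 1): leading coefficient (2n)!/(2^n (n!)^2) = 20922789888000/(256*1625702400) = 6435/128, so a_8 = 6435/128. Work downward with a_k = (k+1)(k+2) a_{k+2} / ((k - 8)(k + 9)):
  a_6 = (7)(8)(6435/128) / ((6 - 8)(6 + 9)) = (45045/16)/(-30) = -3003/32
  a_4 = (5)(6)(-3003/32) / ((4 - 8)(4 + 9)) = (-45045/16)/(-52) = 3465/64
  a_2 = (3)(4)(3465/64) / ((2 - 8)(2 + 9)) = (10395/16)/(-66) = -315/32
  a_0 = (1)(2)(-315/32) / ((0 - 8)(0 + 9)) = (-315/16)/(-72) = 35/128
Hence P_8(x) = 6435 x^8/128 - 3003 x^6/32 + 3465 x^4/64 - 315 x^2/32 + 35/128.

P_8(x); series = 6435 x^8/128 - 3003 x^6/32 + 3465 x^4/64 - 315 x^2/32 + 35/128


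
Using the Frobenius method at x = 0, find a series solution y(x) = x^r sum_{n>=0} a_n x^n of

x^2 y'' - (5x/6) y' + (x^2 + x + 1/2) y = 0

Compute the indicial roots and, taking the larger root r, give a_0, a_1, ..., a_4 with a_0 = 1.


Write in Frobenius form y'' + (p(x)/x) y' + (q(x)/x^2) y = 0:
  p(x) = -5/6,  q(x) = x^2 + x + 1/2.
Indicial equation: r(r-1) + (-5/6) r + (1/2) = 0 -> roots r_1 = 3/2, r_2 = 1/3.
Take r = r_1 = 3/2. Let y(x) = x^r sum_{n>=0} a_n x^n with a_0 = 1.
Substitute y = x^r sum a_n x^n and match x^{r+n}. The recurrence is
  D(n) a_n + 1 a_{n-1} + 1 a_{n-2} = 0,  where D(n) = (r+n)(r+n-1) + (-5/6)(r+n) + (1/2).
  a_n = [-1 a_{n-1} - 1 a_{n-2}] / D(n).
Since the indicial polynomial factors as (r - r_1)(r - r_2), D(n) = (r_1 + n - r_1)(r_1 + n - r_2) = n(n + 7/6).
Evaluating step by step (a_0 = 1):
  n = 1: D(1) = 1(1 + 7/6) = 13/6; numerator = -1(1) = -1; a_1 = (-1)/(13/6) = -6/13
  n = 2: D(2) = 2(2 + 7/6) = 19/3; numerator = -1(-6/13) - 1(1) = -7/13; a_2 = (-7/13)/(19/3) = -21/247
  n = 3: D(3) = 3(3 + 7/6) = 25/2; numerator = -1(-21/247) - 1(-6/13) = 135/247; a_3 = (135/247)/(25/2) = 54/1235
  n = 4: D(4) = 4(4 + 7/6) = 62/3; numerator = -1(54/1235) - 1(-21/247) = 51/1235; a_4 = (51/1235)/(62/3) = 153/76570

r = 3/2; a_0 = 1; a_1 = -6/13; a_2 = -21/247; a_3 = 54/1235; a_4 = 153/76570


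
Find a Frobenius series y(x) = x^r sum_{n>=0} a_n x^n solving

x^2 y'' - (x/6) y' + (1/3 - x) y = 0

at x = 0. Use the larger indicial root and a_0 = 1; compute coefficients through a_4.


Write in Frobenius form y'' + (p(x)/x) y' + (q(x)/x^2) y = 0:
  p(x) = -1/6,  q(x) = 1/3 - x.
Indicial equation: r(r-1) + (-1/6) r + (1/3) = 0 -> roots r_1 = 2/3, r_2 = 1/2.
Take r = r_1 = 2/3. Let y(x) = x^r sum_{n>=0} a_n x^n with a_0 = 1.
Substitute y = x^r sum a_n x^n and match x^{r+n}. The recurrence is
  D(n) a_n - 1 a_{n-1} = 0,  where D(n) = (r+n)(r+n-1) + (-1/6)(r+n) + (1/3).
  a_n = 1 / D(n) * a_{n-1}.
Since the indicial polynomial factors as (r - r_1)(r - r_2), D(n) = (r_1 + n - r_1)(r_1 + n - r_2) = n(n + 1/6).
Evaluating step by step (a_0 = 1):
  n = 1: D(1) = 1(1 + 1/6) = 7/6; numerator = 1(1) = 1; a_1 = (1)/(7/6) = 6/7
  n = 2: D(2) = 2(2 + 1/6) = 13/3; numerator = 1(6/7) = 6/7; a_2 = (6/7)/(13/3) = 18/91
  n = 3: D(3) = 3(3 + 1/6) = 19/2; numerator = 1(18/91) = 18/91; a_3 = (18/91)/(19/2) = 36/1729
  n = 4: D(4) = 4(4 + 1/6) = 50/3; numerator = 1(36/1729) = 36/1729; a_4 = (36/1729)/(50/3) = 54/43225

r = 2/3; a_0 = 1; a_1 = 6/7; a_2 = 18/91; a_3 = 36/1729; a_4 = 54/43225


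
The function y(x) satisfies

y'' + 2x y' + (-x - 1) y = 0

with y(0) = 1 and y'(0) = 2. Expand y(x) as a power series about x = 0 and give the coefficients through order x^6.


Ansatz: y(x) = sum_{n>=0} a_n x^n, so y'(x) = sum_{n>=1} n a_n x^(n-1) and y''(x) = sum_{n>=2} n(n-1) a_n x^(n-2).
Substitute into P(x) y'' + Q(x) y' + R(x) y = 0 with P(x) = 1, Q(x) = 2x, R(x) = -x - 1, and match powers of x.
Initial conditions: a_0 = 1, a_1 = 2.
Setting the coefficient of each power of x to zero and solving order by order (substituting the coefficients already found):
  x^0: 2 a_2 - a_0 = 0  ->  2 a_2 = a_0 = 1  ->  a_2 = 1/2
  x^1: 6 a_3 + a_1 - a_0 = 0  ->  6 a_3 = -a_1 + a_0 = -1  ->  a_3 = -1/6
  x^2: 12 a_4 + 3 a_2 - a_1 = 0  ->  12 a_4 = -3 a_2 + a_1 = 1/2  ->  a_4 = 1/24
  x^3: 20 a_5 + 5 a_3 - a_2 = 0  ->  20 a_5 = -5 a_3 + a_2 = 4/3  ->  a_5 = 1/15
  x^4: 30 a_6 + 7 a_4 - a_3 = 0  ->  30 a_6 = -7 a_4 + a_3 = -11/24  ->  a_6 = -11/720
Truncated series: y(x) = 1 + 2 x + (1/2) x^2 - (1/6) x^3 + (1/24) x^4 + (1/15) x^5 - (11/720) x^6 + O(x^7).

a_0 = 1; a_1 = 2; a_2 = 1/2; a_3 = -1/6; a_4 = 1/24; a_5 = 1/15; a_6 = -11/720


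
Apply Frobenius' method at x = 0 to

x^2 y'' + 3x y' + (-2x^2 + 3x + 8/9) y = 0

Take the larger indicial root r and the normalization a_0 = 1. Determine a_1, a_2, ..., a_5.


Write in Frobenius form y'' + (p(x)/x) y' + (q(x)/x^2) y = 0:
  p(x) = 3,  q(x) = -2x^2 + 3x + 8/9.
Indicial equation: r(r-1) + (3) r + (8/9) = 0 -> roots r_1 = -2/3, r_2 = -4/3.
Take r = r_1 = -2/3. Let y(x) = x^r sum_{n>=0} a_n x^n with a_0 = 1.
Substitute y = x^r sum a_n x^n and match x^{r+n}. The recurrence is
  D(n) a_n + 3 a_{n-1} - 2 a_{n-2} = 0,  where D(n) = (r+n)(r+n-1) + (3)(r+n) + (8/9).
  a_n = [-3 a_{n-1} + 2 a_{n-2}] / D(n).
Since the indicial polynomial factors as (r - r_1)(r - r_2), D(n) = (r_1 + n - r_1)(r_1 + n - r_2) = n(n + 2/3).
Evaluating step by step (a_0 = 1):
  n = 1: D(1) = 1(1 + 2/3) = 5/3; numerator = -3(1) = -3; a_1 = (-3)/(5/3) = -9/5
  n = 2: D(2) = 2(2 + 2/3) = 16/3; numerator = -3(-9/5) + 2(1) = 37/5; a_2 = (37/5)/(16/3) = 111/80
  n = 3: D(3) = 3(3 + 2/3) = 11; numerator = -3(111/80) + 2(-9/5) = -621/80; a_3 = (-621/80)/(11) = -621/880
  n = 4: D(4) = 4(4 + 2/3) = 56/3; numerator = -3(-621/880) + 2(111/80) = 861/176; a_4 = (861/176)/(56/3) = 369/1408
  n = 5: D(5) = 5(5 + 2/3) = 85/3; numerator = -3(369/1408) + 2(-621/880) = -15471/7040; a_5 = (-15471/7040)/(85/3) = -46413/598400

r = -2/3; a_0 = 1; a_1 = -9/5; a_2 = 111/80; a_3 = -621/880; a_4 = 369/1408; a_5 = -46413/598400


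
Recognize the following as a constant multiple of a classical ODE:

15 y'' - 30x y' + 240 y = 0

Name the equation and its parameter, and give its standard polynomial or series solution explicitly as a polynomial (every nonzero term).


All three coefficients share the factor 15; dividing through by 15 gives  y'' - 2x y' + 16 y = 0.
This matches the Hermite equation y'' - 2x y' + 2n y = 0 with 2n = 16, so n = 8; the polynomial solution is H_8(x).
With y = sum_k a_k x^k, matching x^k gives (k+2)(k+1) a_{k+2} = 2(k - n) a_k = 2(k - 8) a_k. The right side vanishes at k = 8, so the series with the parity of 8 terminates at degree 8.
Standard normalization: leading coefficient of H_n is 2^n, so a_8 = 2^8 = 256. Work downward with a_k = (k+1)(k+2) a_{k+2} / (2(k - n)):
  a_6 = (7)(8)(256) / (2(6 - 8)) = 14336/(-4) = -3584
  a_4 = (5)(6)(-3584) / (2(4 - 8)) = -107520/(-8) = 13440
  a_2 = (3)(4)(13440) / (2(2 - 8)) = 161280/(-12) = -13440
  a_0 = (1)(2)(-13440) / (2(0 - 8)) = -26880/(-16) = 1680
Hence H_8(x) = 256 x^8 - 3584 x^6 + 13440 x^4 - 13440 x^2 + 1680.

H_8(x); series = 256 x^8 - 3584 x^6 + 13440 x^4 - 13440 x^2 + 1680


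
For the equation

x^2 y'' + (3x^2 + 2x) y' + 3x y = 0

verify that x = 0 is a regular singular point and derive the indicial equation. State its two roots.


Divide by x^2 to reach normal form y'' + P_1(x) y' + P_2(x) y = 0 with P_1(x) = 3 + 2/x and P_2(x) = 3/x.
x = 0 is a singular point because the y'-coefficient 3 + 2/x has a pole at x = 0 and the y-coefficient 3/x has a pole at x = 0.
It is a regular singular point because x P_1(x) = p(x) = 3x + 2 and x^2 P_2(x) = q(x) = 3x are polynomials, hence analytic at x = 0.
p(0) = 2,  q(0) = 0.
Indicial equation: r(r-1) + p(0) r + q(0) = 0, i.e. r^2 + (p(0) - 1) r + q(0) = 0, i.e. r^2 + 1 r = 0.
Discriminant: (1)^2 - 4(0) = 1, so r = (-1 ± 1)/2.
Solving: r_1 = 0, r_2 = -1.

indicial: r^2 + 1 r = 0; roots r_1 = 0, r_2 = -1


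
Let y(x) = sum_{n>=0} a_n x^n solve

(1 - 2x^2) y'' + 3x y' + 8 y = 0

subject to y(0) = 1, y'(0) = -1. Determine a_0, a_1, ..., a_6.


Ansatz: y(x) = sum_{n>=0} a_n x^n, so y'(x) = sum_{n>=1} n a_n x^(n-1) and y''(x) = sum_{n>=2} n(n-1) a_n x^(n-2).
Substitute into P(x) y'' + Q(x) y' + R(x) y = 0 with P(x) = 1 - 2x^2, Q(x) = 3x, R(x) = 8, and match powers of x.
Initial conditions: a_0 = 1, a_1 = -1.
Setting the coefficient of each power of x to zero and solving order by order (substituting the coefficients already found):
  x^0: 2 a_2 + 8 a_0 = 0  ->  2 a_2 = -8 a_0 = -8  ->  a_2 = -4
  x^1: 6 a_3 + 11 a_1 = 0  ->  6 a_3 = -11 a_1 = 11  ->  a_3 = 11/6
  x^2: 12 a_4 + 10 a_2 = 0  ->  12 a_4 = -10 a_2 = 40  ->  a_4 = 10/3
  x^3: 20 a_5 + 5 a_3 = 0  ->  20 a_5 = -5 a_3 = -55/6  ->  a_5 = -11/24
  x^4: 30 a_6 - 4 a_4 = 0  ->  30 a_6 = 4 a_4 = 40/3  ->  a_6 = 4/9
Truncated series: y(x) = 1 - x - 4 x^2 + (11/6) x^3 + (10/3) x^4 - (11/24) x^5 + (4/9) x^6 + O(x^7).

a_0 = 1; a_1 = -1; a_2 = -4; a_3 = 11/6; a_4 = 10/3; a_5 = -11/24; a_6 = 4/9


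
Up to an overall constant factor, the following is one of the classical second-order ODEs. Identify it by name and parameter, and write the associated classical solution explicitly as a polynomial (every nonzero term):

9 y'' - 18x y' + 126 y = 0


All three coefficients share the factor 9; dividing through by 9 gives  y'' - 2x y' + 14 y = 0.
This matches the Hermite equation y'' - 2x y' + 2n y = 0 with 2n = 14, so n = 7; the polynomial solution is H_7(x).
With y = sum_k a_k x^k, matching x^k gives (k+2)(k+1) a_{k+2} = 2(k - n) a_k = 2(k - 7) a_k. The right side vanishes at k = 7, so the series with the parity of 7 terminates at degree 7.
Standard normalization: leading coefficient of H_n is 2^n, so a_7 = 2^7 = 128. Work downward with a_k = (k+1)(k+2) a_{k+2} / (2(k - n)):
  a_5 = (6)(7)(128) / (2(5 - 7)) = 5376/(-4) = -1344
  a_3 = (4)(5)(-1344) / (2(3 - 7)) = -26880/(-8) = 3360
  a_1 = (2)(3)(3360) / (2(1 - 7)) = 20160/(-12) = -1680
Hence H_7(x) = 128 x^7 - 1344 x^5 + 3360 x^3 - 1680 x.

H_7(x); series = 128 x^7 - 1344 x^5 + 3360 x^3 - 1680 x


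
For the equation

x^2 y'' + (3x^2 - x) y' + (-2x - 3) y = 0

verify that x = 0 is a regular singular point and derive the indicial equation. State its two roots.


Divide by x^2 to reach normal form y'' + P_1(x) y' + P_2(x) y = 0 with P_1(x) = 3 - 1/x and P_2(x) = -2/x - 3/x^2.
x = 0 is a singular point because the y'-coefficient 3 - 1/x has a pole at x = 0 and the y-coefficient -2/x - 3/x^2 has a pole at x = 0.
It is a regular singular point because x P_1(x) = p(x) = 3x - 1 and x^2 P_2(x) = q(x) = -2x - 3 are polynomials, hence analytic at x = 0.
p(0) = -1,  q(0) = -3.
Indicial equation: r(r-1) + p(0) r + q(0) = 0, i.e. r^2 + (p(0) - 1) r + q(0) = 0, i.e. r^2 - 2 r - 3 = 0.
Discriminant: (-2)^2 - 4(-3) = 16, so r = (2 ± 4)/2.
Solving: r_1 = 3, r_2 = -1.

indicial: r^2 - 2 r - 3 = 0; roots r_1 = 3, r_2 = -1


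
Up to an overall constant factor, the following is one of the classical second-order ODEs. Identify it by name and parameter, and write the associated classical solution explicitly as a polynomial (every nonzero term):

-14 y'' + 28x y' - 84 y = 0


All three coefficients share the factor -14; dividing through by -14 gives  y'' - 2x y' + 6 y = 0.
This matches the Hermite equation y'' - 2x y' + 2n y = 0 with 2n = 6, so n = 3; the polynomial solution is H_3(x).
With y = sum_k a_k x^k, matching x^k gives (k+2)(k+1) a_{k+2} = 2(k - n) a_k = 2(k - 3) a_k. The right side vanishes at k = 3, so the series with the parity of 3 terminates at degree 3.
Standard normalization: leading coefficient of H_n is 2^n, so a_3 = 2^3 = 8. Work downward with a_k = (k+1)(k+2) a_{k+2} / (2(k - n)):
  a_1 = (2)(3)(8) / (2(1 - 3)) = 48/(-4) = -12
Hence H_3(x) = 8 x^3 - 12 x.

H_3(x); series = 8 x^3 - 12 x


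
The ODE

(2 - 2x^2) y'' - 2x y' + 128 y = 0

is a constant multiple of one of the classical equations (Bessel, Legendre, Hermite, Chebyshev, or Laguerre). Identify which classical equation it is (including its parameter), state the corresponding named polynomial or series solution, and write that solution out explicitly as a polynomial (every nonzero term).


All three coefficients share the factor 2; dividing through by 2 gives  (1 - x^2) y'' - x y' + 64 y = 0.
This matches the Chebyshev equation (1 - x^2) y'' - x y' + n^2 y = 0 (note the -x y' term, not -2x y') with n^2 = 64, so n = 8; the polynomial solution is T_8(x).
With y = sum_k a_k x^k, matching x^k gives (k+2)(k+1) a_{k+2} = (k^2 - n^2) a_k = (k - 8)(k + 8) a_k. The right side vanishes at k = 8, so the series with the parity of 8 terminates at degree 8.
Standard normalization: leading coefficient of T_n is 2^(n-1), so a_8 = 2^7 = 128. Work downward with a_k = (k+1)(k+2) a_{k+2} / ((k - 8)(k + 8)):
  a_6 = (7)(8)(128) / ((6 - 8)(6 + 8)) = 7168/(-28) = -256
  a_4 = (5)(6)(-256) / ((4 - 8)(4 + 8)) = -7680/(-48) = 160
  a_2 = (3)(4)(160) / ((2 - 8)(2 + 8)) = 1920/(-60) = -32
  a_0 = (1)(2)(-32) / ((0 - 8)(0 + 8)) = -64/(-64) = 1
Hence T_8(x) = 128 x^8 - 256 x^6 + 160 x^4 - 32 x^2 + 1.

T_8(x); series = 128 x^8 - 256 x^6 + 160 x^4 - 32 x^2 + 1


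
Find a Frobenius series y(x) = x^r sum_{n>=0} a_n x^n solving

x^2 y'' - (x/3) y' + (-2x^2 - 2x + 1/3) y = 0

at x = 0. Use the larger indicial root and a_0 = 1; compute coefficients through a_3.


Write in Frobenius form y'' + (p(x)/x) y' + (q(x)/x^2) y = 0:
  p(x) = -1/3,  q(x) = -2x^2 - 2x + 1/3.
Indicial equation: r(r-1) + (-1/3) r + (1/3) = 0 -> roots r_1 = 1, r_2 = 1/3.
Take r = r_1 = 1. Let y(x) = x^r sum_{n>=0} a_n x^n with a_0 = 1.
Substitute y = x^r sum a_n x^n and match x^{r+n}. The recurrence is
  D(n) a_n - 2 a_{n-1} - 2 a_{n-2} = 0,  where D(n) = (r+n)(r+n-1) + (-1/3)(r+n) + (1/3).
  a_n = [2 a_{n-1} + 2 a_{n-2}] / D(n).
Since the indicial polynomial factors as (r - r_1)(r - r_2), D(n) = (r_1 + n - r_1)(r_1 + n - r_2) = n(n + 2/3).
Evaluating step by step (a_0 = 1):
  n = 1: D(1) = 1(1 + 2/3) = 5/3; numerator = 2(1) = 2; a_1 = (2)/(5/3) = 6/5
  n = 2: D(2) = 2(2 + 2/3) = 16/3; numerator = 2(6/5) + 2(1) = 22/5; a_2 = (22/5)/(16/3) = 33/40
  n = 3: D(3) = 3(3 + 2/3) = 11; numerator = 2(33/40) + 2(6/5) = 81/20; a_3 = (81/20)/(11) = 81/220

r = 1; a_0 = 1; a_1 = 6/5; a_2 = 33/40; a_3 = 81/220


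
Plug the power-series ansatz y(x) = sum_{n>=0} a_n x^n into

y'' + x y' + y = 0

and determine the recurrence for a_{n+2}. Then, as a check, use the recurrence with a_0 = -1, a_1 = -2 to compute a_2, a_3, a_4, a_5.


Substitute y = sum_n a_n x^n.
y''(x) has coefficient (n+2)(n+1) a_{n+2} at x^n;
x y'(x) has coefficient n a_n at x^n (shift);
y(x) has coefficient 1 a_n at x^n.
Matching x^n: (n+2)(n+1) a_{n+2} + (n + 1) a_n = 0.
Thus a_{n+2} = (-n - 1) / ((n+1)(n+2)) * a_n.

Check with a_0 = -1, a_1 = -2 (apply the recurrence for n = 0, 1, 2, 3): a_0 = -1, a_1 = -2, a_2 = 1/2, a_3 = 2/3, a_4 = -1/8, a_5 = -2/15.

a_(n+2) = (-n - 1) / ((n+1)(n+2)) * a_n; check: a_0 = -1, a_1 = -2, a_2 = 1/2, a_3 = 2/3, a_4 = -1/8, a_5 = -2/15


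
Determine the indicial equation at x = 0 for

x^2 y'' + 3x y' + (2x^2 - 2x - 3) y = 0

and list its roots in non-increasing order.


Divide by x^2 to reach normal form y'' + P_1(x) y' + P_2(x) y = 0 with P_1(x) = 3/x and P_2(x) = 2 - 2/x - 3/x^2.
x = 0 is a singular point because the y'-coefficient 3/x has a pole at x = 0 and the y-coefficient 2 - 2/x - 3/x^2 has a pole at x = 0.
It is a regular singular point because x P_1(x) = p(x) = 3 and x^2 P_2(x) = q(x) = 2x^2 - 2x - 3 are polynomials, hence analytic at x = 0.
p(0) = 3,  q(0) = -3.
Indicial equation: r(r-1) + p(0) r + q(0) = 0, i.e. r^2 + (p(0) - 1) r + q(0) = 0, i.e. r^2 + 2 r - 3 = 0.
Discriminant: (2)^2 - 4(-3) = 16, so r = (-2 ± 4)/2.
Solving: r_1 = 1, r_2 = -3.

indicial: r^2 + 2 r - 3 = 0; roots r_1 = 1, r_2 = -3
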